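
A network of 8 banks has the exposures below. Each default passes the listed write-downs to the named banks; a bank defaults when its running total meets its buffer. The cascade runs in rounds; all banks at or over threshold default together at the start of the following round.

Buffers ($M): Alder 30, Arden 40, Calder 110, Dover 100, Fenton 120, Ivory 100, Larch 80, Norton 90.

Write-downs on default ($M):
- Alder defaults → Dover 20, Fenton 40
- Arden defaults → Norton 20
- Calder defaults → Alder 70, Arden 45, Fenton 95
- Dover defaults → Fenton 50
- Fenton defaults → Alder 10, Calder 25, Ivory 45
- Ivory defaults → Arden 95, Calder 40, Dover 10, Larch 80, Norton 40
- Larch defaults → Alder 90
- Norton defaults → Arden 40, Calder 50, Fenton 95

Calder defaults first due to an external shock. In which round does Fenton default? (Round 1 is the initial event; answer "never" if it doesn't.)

Round 1 — Calder defaults (initial).
  Alder: +70 → 70 ≥ 30
  Arden: +45 → 45 ≥ 40
  Fenton: +95 → 95 < 120
Round 2 — Alder, Arden default.
  Dover: +20 → 20 < 100
  Fenton: +40 → 135 ≥ 120
  Norton: +20 → 20 < 90
Round 3 — Fenton defaults.
  Ivory: +45 → 45 < 100
No further defaults.

3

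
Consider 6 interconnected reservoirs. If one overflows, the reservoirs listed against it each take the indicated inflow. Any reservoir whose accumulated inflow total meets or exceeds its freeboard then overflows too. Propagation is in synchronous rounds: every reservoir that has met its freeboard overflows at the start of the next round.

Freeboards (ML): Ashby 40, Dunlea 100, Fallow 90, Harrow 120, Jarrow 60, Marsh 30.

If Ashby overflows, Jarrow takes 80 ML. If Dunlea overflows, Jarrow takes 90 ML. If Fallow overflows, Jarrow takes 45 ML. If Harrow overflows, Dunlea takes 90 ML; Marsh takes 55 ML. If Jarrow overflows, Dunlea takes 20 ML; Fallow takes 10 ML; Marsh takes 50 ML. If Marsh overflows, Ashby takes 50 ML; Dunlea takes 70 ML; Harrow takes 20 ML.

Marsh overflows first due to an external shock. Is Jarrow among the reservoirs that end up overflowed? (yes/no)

yes

Round 1 — Marsh overflows (initial).
  Ashby: +50 → 50 ≥ 40
  Dunlea: +70 → 70 < 100
  Harrow: +20 → 20 < 120
Round 2 — Ashby overflows.
  Jarrow: +80 → 80 ≥ 60
Round 3 — Jarrow overflows.
  Dunlea: +20 → 90 < 100
  Fallow: +10 → 10 < 90
No further overflows.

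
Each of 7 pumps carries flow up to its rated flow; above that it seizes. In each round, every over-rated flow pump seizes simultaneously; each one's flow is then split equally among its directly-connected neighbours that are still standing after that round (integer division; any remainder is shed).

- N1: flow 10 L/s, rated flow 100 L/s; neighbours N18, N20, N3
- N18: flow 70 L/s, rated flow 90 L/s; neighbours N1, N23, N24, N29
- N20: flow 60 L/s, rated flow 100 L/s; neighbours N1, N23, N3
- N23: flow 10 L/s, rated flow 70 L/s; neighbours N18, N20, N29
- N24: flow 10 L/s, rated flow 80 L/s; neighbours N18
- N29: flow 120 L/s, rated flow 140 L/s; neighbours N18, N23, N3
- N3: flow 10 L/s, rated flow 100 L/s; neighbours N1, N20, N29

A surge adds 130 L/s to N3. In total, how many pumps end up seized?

7

Round 1 — N3 at 140 > 100. N3 seizes.
  N3 sheds 140 L/s to N1, N20, N29: 46 each (2 lost).
    N1: 10+46 = 56 ≤ 100
    N20: 60+46 = 106 > 100
    N29: 120+46 = 166 > 140
Round 2 — N20, N29 seize.
  N20 sheds 106 L/s to N1, N23: 53 each.
    N1: 56+53 = 109 > 100
    N23: 10+53 = 63 ≤ 70
  N29 sheds 166 L/s to N18, N23: 83 each.
    N18: 70+83 = 153 > 90
    N23: 63+83 = 146 > 70
Round 3 — N1, N18, N23 seize.
  N1 sheds 109 L/s: no online neighbours, lost.
  N18 sheds 153 L/s to N24: 153 each.
    N24: 10+153 = 163 > 80
  N23 sheds 146 L/s: no online neighbours, lost.
Round 4 — N24 seizes.
  N24 sheds 163 L/s: no online neighbours, lost.
No further seizures.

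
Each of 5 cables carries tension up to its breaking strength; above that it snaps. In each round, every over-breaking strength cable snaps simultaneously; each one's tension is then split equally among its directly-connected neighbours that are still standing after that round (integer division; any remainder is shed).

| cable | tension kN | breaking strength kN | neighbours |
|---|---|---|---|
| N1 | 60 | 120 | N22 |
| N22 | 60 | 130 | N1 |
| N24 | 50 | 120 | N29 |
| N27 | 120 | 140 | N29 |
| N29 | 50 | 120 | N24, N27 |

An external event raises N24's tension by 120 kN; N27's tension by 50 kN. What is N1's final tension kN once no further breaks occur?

Round 1 — N24 at 170 > 120; N27 at 170 > 140. N24, N27 snap.
  N24 sheds 170 kN to N29: 170 each.
    N29: 50+170 = 220 > 120
  N27 sheds 170 kN to N29: 170 each.
    N29: 220+170 = 390 > 120
Round 2 — N29 snaps.
  N29 sheds 390 kN: no online neighbours, lost.
No further breaks.

60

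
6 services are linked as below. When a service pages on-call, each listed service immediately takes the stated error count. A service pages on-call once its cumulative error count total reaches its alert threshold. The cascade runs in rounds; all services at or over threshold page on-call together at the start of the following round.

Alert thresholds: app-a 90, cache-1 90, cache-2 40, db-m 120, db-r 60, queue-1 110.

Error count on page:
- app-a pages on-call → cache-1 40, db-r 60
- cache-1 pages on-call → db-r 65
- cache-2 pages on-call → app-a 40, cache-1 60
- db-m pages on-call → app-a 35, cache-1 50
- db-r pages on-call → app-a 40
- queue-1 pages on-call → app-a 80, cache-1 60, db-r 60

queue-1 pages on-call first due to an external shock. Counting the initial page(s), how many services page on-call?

Round 1 — queue-1 pages on-call (initial).
  app-a: +80 → 80 < 90
  cache-1: +60 → 60 < 90
  db-r: +60 → 60 ≥ 60
Round 2 — db-r pages on-call.
  app-a: +40 → 120 ≥ 90
Round 3 — app-a pages on-call.
  cache-1: +40 → 100 ≥ 90
Round 4 — cache-1 pages on-call.
No further pages.

4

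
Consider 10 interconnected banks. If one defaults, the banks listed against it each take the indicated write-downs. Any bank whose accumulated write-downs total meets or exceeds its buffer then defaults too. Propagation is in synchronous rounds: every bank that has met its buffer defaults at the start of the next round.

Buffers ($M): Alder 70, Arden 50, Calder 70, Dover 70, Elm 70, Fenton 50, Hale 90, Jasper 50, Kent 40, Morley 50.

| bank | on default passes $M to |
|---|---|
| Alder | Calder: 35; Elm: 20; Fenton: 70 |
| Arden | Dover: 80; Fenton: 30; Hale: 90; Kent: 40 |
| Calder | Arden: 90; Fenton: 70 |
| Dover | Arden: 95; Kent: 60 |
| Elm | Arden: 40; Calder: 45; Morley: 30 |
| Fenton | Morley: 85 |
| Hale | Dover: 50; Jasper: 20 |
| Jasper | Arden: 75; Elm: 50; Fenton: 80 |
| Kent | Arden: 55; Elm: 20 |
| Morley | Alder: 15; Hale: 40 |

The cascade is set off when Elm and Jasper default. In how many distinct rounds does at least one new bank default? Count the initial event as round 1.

3

Round 1 — Elm, Jasper default (initial).
  Arden: +40+75 → 115 ≥ 50
  Calder: +45 → 45 < 70
  Fenton: +80 → 80 ≥ 50
  Morley: +30 → 30 < 50
Round 2 — Arden, Fenton default.
  Dover: +80 → 80 ≥ 70
  Hale: +90 → 90 ≥ 90
  Kent: +40 → 40 ≥ 40
  Morley: +85 → 115 ≥ 50
Round 3 — Dover, Hale, Kent, Morley default.
  Alder: +15 → 15 < 70
No further defaults.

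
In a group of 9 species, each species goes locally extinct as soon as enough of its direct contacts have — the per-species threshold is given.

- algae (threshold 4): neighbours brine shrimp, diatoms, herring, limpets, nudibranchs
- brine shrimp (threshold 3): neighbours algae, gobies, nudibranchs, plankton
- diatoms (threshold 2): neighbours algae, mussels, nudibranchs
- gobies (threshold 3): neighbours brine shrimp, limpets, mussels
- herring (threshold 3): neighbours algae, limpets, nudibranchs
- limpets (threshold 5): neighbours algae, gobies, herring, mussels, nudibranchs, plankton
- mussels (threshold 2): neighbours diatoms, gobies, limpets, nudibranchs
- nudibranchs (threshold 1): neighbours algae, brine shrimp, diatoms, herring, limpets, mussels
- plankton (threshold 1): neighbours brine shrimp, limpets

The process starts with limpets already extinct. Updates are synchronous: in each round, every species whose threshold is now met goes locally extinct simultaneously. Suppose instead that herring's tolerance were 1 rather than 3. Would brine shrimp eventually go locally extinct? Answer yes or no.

With herring's tolerance at 1:
Round 1 — limpets goes locally extinct (initial).
Round 2 — checking thresholds:
  algae: 1 of 5 neighbours < 4, holds.
  gobies: 1 of 3 neighbours < 3, holds.
  herring: 1 of 3 neighbours ≥ 1, goes locally extinct.
  mussels: 1 of 4 neighbours < 2, holds.
  nudibranchs: 1 of 6 neighbours ≥ 1, goes locally extinct.
  plankton: 1 of 2 neighbours ≥ 1, goes locally extinct.
Round 3 — checking thresholds:
  algae: 3 of 5 neighbours < 4, holds.
  brine shrimp: 2 of 4 neighbours < 3, holds.
  diatoms: 1 of 3 neighbours < 2, holds.
  gobies: 1 of 3 neighbours < 3, holds.
  mussels: 2 of 4 neighbours ≥ 2, goes locally extinct.
Round 4 — checking thresholds:
  algae: 3 of 5 neighbours < 4, holds.
  brine shrimp: 2 of 4 neighbours < 3, holds.
  diatoms: 2 of 3 neighbours ≥ 2, goes locally extinct.
  gobies: 2 of 3 neighbours < 3, holds.
Round 5 — checking thresholds:
  algae: 4 of 5 neighbours ≥ 4, goes locally extinct.
  brine shrimp: 2 of 4 neighbours < 3, holds.
  gobies: 2 of 3 neighbours < 3, holds.
Round 6 — checking thresholds:
  brine shrimp: 3 of 4 neighbours ≥ 3, goes locally extinct.
  gobies: 2 of 3 neighbours < 3, holds.
Round 7 — checking thresholds:
  gobies: 3 of 3 neighbours ≥ 3, goes locally extinct.
Round 8 — no new extinctions; cascade stops.

yes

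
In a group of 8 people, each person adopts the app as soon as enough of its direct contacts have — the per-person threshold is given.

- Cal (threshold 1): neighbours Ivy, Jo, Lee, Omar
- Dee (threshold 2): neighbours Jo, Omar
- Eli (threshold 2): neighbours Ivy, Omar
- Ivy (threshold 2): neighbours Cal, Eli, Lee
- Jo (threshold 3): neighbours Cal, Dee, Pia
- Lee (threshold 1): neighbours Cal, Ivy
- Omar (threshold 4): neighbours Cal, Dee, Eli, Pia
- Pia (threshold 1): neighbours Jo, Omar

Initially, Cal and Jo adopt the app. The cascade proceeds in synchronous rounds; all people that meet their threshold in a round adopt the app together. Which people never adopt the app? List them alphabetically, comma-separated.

Round 1 — Cal, Jo adopt the app (initial).
Round 2 — checking thresholds:
  Dee: 1 of 2 neighbours < 2, below threshold.
  Ivy: 1 of 3 neighbours < 2, below threshold.
  Lee: 1 of 2 neighbours ≥ 1, adopts the app.
  Omar: 1 of 4 neighbours < 4, below threshold.
  Pia: 1 of 2 neighbours ≥ 1, adopts the app.
Round 3 — checking thresholds:
  Dee: 1 of 2 neighbours < 2, below threshold.
  Ivy: 2 of 3 neighbours ≥ 2, adopts the app.
  Omar: 2 of 4 neighbours < 4, below threshold.
Round 4 — no new adoptions; cascade stops.

Dee, Eli, Omar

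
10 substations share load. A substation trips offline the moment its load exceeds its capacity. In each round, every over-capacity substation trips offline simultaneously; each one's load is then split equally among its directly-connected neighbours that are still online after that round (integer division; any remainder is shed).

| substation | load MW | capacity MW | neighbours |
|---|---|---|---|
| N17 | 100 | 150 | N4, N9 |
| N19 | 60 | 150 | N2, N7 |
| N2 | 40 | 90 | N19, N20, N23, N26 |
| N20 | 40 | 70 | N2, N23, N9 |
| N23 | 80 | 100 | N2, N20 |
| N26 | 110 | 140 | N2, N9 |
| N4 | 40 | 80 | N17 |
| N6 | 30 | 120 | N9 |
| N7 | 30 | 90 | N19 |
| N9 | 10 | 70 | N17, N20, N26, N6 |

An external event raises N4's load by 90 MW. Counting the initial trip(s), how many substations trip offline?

Round 1 — N4 at 130 > 80. N4 trips offline.
  N4 sheds 130 MW to N17: 130 each.
    N17: 100+130 = 230 > 150
Round 2 — N17 trips offline.
  N17 sheds 230 MW to N9: 230 each.
    N9: 10+230 = 240 > 70
Round 3 — N9 trips offline.
  N9 sheds 240 MW to N20, N26, N6: 80 each.
    N20: 40+80 = 120 > 70
    N26: 110+80 = 190 > 140
    N6: 30+80 = 110 ≤ 120
Round 4 — N20, N26 trip offline.
  N20 sheds 120 MW to N2, N23: 60 each.
    N2: 40+60 = 100 > 90
    N23: 80+60 = 140 > 100
  N26 sheds 190 MW to N2: 190 each.
    N2: 100+190 = 290 > 90
Round 5 — N2, N23 trip offline.
  N2 sheds 290 MW to N19: 290 each.
    N19: 60+290 = 350 > 150
  N23 sheds 140 MW: no online neighbours, lost.
Round 6 — N19 trips offline.
  N19 sheds 350 MW to N7: 350 each.
    N7: 30+350 = 380 > 90
Round 7 — N7 trips offline.
  N7 sheds 380 MW: no online neighbours, lost.
No further trips.

9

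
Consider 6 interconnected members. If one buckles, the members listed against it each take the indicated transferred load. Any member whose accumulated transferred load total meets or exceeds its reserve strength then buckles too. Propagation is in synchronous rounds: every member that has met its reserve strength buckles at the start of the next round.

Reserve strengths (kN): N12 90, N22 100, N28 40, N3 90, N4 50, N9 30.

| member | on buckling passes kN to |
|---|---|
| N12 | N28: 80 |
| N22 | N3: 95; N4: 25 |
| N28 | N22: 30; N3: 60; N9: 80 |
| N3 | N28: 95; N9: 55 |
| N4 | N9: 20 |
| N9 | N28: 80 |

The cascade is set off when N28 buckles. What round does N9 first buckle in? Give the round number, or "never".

2

Round 1 — N28 buckles (initial).
  N22: +30 → 30 < 100
  N3: +60 → 60 < 90
  N9: +80 → 80 ≥ 30
Round 2 — N9 buckles.
No further bucklings.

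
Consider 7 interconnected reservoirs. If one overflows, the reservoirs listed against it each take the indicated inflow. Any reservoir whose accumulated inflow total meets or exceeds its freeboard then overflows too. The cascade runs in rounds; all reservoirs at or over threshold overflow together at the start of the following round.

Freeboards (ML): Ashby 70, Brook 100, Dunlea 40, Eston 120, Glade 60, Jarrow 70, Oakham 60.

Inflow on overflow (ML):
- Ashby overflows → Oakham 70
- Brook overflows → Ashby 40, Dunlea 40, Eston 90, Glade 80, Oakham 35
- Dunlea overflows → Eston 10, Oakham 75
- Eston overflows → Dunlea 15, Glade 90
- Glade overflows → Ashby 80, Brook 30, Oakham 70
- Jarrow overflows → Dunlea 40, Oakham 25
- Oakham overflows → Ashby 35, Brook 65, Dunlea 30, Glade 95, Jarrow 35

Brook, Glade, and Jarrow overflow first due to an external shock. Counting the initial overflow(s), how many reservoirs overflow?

6

Round 1 — Brook, Glade, Jarrow overflow (initial).
  Ashby: +40+80 → 120 ≥ 70
  Dunlea: +40+40 → 80 ≥ 40
  Eston: +90 → 90 < 120
  Oakham: +35+70+25 → 130 ≥ 60
Round 2 — Ashby, Dunlea, Oakham overflow.
  Eston: +10 → 100 < 120
No further overflows.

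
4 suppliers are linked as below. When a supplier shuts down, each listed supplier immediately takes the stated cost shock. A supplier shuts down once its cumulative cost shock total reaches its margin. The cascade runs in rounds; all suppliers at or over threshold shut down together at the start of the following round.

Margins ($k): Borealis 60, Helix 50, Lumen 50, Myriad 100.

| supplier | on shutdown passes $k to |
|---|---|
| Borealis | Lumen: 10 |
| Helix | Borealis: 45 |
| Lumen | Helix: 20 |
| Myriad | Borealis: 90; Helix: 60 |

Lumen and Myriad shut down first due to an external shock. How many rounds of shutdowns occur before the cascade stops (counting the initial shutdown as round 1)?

2

Round 1 — Lumen, Myriad shut down (initial).
  Borealis: +90 → 90 ≥ 60
  Helix: +20+60 → 80 ≥ 50
Round 2 — Borealis, Helix shut down.
No further shutdowns.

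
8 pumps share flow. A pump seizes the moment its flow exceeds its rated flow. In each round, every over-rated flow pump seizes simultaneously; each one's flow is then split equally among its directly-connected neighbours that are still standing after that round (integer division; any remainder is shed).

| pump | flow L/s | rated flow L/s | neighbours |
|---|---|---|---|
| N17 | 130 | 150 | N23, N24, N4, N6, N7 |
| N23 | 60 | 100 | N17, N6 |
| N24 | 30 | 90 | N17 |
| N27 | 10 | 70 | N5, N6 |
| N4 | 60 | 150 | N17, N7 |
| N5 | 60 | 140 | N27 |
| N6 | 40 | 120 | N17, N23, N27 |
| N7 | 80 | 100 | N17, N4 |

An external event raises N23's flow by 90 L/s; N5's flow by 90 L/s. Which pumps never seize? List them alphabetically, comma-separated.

N24

Round 1 — N23 at 150 > 100; N5 at 150 > 140. N23, N5 seize.
  N23 sheds 150 L/s to N17, N6: 75 each.
    N17: 130+75 = 205 > 150
    N6: 40+75 = 115 ≤ 120
  N5 sheds 150 L/s to N27: 150 each.
    N27: 10+150 = 160 > 70
Round 2 — N17, N27 seize.
  N17 sheds 205 L/s to N24, N4, N6, N7: 51 each (1 lost).
    N24: 30+51 = 81 ≤ 90
    N4: 60+51 = 111 ≤ 150
    N6: 115+51 = 166 > 120
    N7: 80+51 = 131 > 100
  N27 sheds 160 L/s to N6: 160 each.
    N6: 166+160 = 326 > 120
Round 3 — N6, N7 seize.
  N6 sheds 326 L/s: no online neighbours, lost.
  N7 sheds 131 L/s to N4: 131 each.
    N4: 111+131 = 242 > 150
Round 4 — N4 seizes.
  N4 sheds 242 L/s: no online neighbours, lost.
No further seizures.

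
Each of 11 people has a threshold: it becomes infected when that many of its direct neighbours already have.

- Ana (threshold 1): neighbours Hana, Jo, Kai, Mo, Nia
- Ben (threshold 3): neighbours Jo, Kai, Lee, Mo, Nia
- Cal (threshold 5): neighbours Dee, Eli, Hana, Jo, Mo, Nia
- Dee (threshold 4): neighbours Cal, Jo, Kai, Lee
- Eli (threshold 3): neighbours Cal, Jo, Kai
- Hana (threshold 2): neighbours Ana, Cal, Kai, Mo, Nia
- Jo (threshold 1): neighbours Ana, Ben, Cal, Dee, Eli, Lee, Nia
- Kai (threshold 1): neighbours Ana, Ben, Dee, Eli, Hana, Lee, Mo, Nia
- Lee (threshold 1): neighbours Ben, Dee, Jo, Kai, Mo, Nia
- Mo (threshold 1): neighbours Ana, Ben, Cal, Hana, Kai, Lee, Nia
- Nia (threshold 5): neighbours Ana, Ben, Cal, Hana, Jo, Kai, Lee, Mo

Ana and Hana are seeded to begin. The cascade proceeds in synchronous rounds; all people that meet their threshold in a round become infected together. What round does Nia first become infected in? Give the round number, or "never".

Round 1 — Ana, Hana become infected (initial).
Round 2 — checking thresholds:
  Cal: 1 of 6 neighbours < 5, below threshold.
  Jo: 1 of 7 neighbours ≥ 1, becomes infected.
  Kai: 2 of 8 neighbours ≥ 1, becomes infected.
  Mo: 2 of 7 neighbours ≥ 1, becomes infected.
  Nia: 2 of 8 neighbours < 5, below threshold.
Round 3 — checking thresholds:
  Ben: 3 of 5 neighbours ≥ 3, becomes infected.
  Cal: 3 of 6 neighbours < 5, below threshold.
  Dee: 2 of 4 neighbours < 4, below threshold.
  Eli: 2 of 3 neighbours < 3, below threshold.
  Lee: 3 of 6 neighbours ≥ 1, becomes infected.
  Nia: 5 of 8 neighbours ≥ 5, becomes infected.
Round 4 — no new infections; cascade stops.

3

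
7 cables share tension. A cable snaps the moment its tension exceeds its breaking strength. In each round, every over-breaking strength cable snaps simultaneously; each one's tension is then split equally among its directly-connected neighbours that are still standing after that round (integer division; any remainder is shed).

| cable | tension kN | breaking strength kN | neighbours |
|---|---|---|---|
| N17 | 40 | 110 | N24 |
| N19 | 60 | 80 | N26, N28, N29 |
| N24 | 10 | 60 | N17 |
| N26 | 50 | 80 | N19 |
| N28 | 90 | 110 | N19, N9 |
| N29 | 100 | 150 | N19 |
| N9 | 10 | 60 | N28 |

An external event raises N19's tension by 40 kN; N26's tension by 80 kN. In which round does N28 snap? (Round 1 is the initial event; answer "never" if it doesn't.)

Round 1 — N19 at 100 > 80; N26 at 130 > 80. N19, N26 snap.
  N19 sheds 100 kN to N28, N29: 50 each.
    N28: 90+50 = 140 > 110
    N29: 100+50 = 150 ≤ 150
  N26 sheds 130 kN: no online neighbours, lost.
Round 2 — N28 snaps.
  N28 sheds 140 kN to N9: 140 each.
    N9: 10+140 = 150 > 60
Round 3 — N9 snaps.
  N9 sheds 150 kN: no online neighbours, lost.
No further breaks.

2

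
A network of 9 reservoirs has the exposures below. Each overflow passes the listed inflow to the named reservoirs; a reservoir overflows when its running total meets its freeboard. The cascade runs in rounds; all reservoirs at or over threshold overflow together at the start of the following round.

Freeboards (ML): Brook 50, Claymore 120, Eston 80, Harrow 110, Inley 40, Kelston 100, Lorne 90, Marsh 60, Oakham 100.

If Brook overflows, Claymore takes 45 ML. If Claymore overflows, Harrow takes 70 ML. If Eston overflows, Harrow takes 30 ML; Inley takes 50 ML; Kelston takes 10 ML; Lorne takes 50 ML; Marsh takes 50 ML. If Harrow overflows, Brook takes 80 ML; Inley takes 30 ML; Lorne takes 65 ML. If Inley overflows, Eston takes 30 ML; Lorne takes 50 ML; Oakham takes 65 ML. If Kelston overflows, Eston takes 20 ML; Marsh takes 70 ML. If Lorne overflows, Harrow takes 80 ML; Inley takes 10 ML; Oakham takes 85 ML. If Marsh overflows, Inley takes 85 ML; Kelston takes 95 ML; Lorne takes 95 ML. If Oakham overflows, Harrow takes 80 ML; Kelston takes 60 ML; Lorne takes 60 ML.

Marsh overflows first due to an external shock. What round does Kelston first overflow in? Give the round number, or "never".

Round 1 — Marsh overflows (initial).
  Inley: +85 → 85 ≥ 40
  Kelston: +95 → 95 < 100
  Lorne: +95 → 95 ≥ 90
Round 2 — Inley, Lorne overflow.
  Eston: +30 → 30 < 80
  Harrow: +80 → 80 < 110
  Oakham: +65+85 → 150 ≥ 100
Round 3 — Oakham overflows.
  Harrow: +80 → 160 ≥ 110
  Kelston: +60 → 155 ≥ 100
Round 4 — Harrow, Kelston overflow.
  Brook: +80 → 80 ≥ 50
  Eston: +20 → 50 < 80
Round 5 — Brook overflows.
  Claymore: +45 → 45 < 120
No further overflows.

4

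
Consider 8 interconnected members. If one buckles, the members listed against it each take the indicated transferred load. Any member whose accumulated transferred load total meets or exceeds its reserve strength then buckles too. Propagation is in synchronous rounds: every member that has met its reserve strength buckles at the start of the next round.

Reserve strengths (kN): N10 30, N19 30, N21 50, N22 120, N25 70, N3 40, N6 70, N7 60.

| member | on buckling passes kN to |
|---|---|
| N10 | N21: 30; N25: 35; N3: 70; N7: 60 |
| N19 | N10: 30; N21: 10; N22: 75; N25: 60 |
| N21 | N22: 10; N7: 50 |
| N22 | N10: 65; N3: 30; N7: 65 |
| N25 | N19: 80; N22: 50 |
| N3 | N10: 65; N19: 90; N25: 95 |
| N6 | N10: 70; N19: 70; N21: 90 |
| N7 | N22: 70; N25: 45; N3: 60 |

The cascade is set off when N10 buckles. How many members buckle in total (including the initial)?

6

Round 1 — N10 buckles (initial).
  N21: +30 → 30 < 50
  N25: +35 → 35 < 70
  N3: +70 → 70 ≥ 40
  N7: +60 → 60 ≥ 60
Round 2 — N3, N7 buckle.
  N19: +90 → 90 ≥ 30
  N22: +70 → 70 < 120
  N25: +95+45 → 175 ≥ 70
Round 3 — N19, N25 buckle.
  N21: +10 → 40 < 50
  N22: +75+50 → 195 ≥ 120
Round 4 — N22 buckles.
No further bucklings.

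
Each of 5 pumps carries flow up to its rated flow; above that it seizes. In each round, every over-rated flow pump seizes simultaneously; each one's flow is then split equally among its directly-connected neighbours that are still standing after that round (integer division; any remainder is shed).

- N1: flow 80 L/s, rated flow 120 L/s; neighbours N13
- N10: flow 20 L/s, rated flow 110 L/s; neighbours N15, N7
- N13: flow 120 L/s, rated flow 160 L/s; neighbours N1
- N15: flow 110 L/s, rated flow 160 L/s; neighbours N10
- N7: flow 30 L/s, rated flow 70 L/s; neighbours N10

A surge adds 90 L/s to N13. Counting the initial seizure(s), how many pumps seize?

Round 1 — N13 at 210 > 160. N13 seizes.
  N13 sheds 210 L/s to N1: 210 each.
    N1: 80+210 = 290 > 120
Round 2 — N1 seizes.
  N1 sheds 290 L/s: no online neighbours, lost.
No further seizures.

2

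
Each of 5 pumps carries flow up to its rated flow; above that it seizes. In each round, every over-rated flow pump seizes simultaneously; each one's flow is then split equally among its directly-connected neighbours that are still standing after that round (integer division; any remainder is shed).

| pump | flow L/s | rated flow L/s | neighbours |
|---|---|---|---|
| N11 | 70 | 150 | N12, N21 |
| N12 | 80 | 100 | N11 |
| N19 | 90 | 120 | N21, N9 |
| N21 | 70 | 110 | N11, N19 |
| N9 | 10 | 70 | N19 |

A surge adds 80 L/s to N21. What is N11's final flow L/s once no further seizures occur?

145

Round 1 — N21 at 150 > 110. N21 seizes.
  N21 sheds 150 L/s to N11, N19: 75 each.
    N11: 70+75 = 145 ≤ 150
    N19: 90+75 = 165 > 120
Round 2 — N19 seizes.
  N19 sheds 165 L/s to N9: 165 each.
    N9: 10+165 = 175 > 70
Round 3 — N9 seizes.
  N9 sheds 175 L/s: no online neighbours, lost.
No further seizures.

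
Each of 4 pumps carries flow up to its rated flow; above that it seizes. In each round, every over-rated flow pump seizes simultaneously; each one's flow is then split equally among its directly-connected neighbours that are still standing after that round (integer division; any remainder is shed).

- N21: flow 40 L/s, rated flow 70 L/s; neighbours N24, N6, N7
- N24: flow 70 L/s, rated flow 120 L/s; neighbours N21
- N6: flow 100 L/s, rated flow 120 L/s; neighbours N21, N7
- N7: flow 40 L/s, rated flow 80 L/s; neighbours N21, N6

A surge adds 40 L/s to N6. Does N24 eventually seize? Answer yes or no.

yes

Round 1 — N6 at 140 > 120. N6 seizes.
  N6 sheds 140 L/s to N21, N7: 70 each.
    N21: 40+70 = 110 > 70
    N7: 40+70 = 110 > 80
Round 2 — N21, N7 seize.
  N21 sheds 110 L/s to N24: 110 each.
    N24: 70+110 = 180 > 120
  N7 sheds 110 L/s: no online neighbours, lost.
Round 3 — N24 seizes.
  N24 sheds 180 L/s: no online neighbours, lost.
No further seizures.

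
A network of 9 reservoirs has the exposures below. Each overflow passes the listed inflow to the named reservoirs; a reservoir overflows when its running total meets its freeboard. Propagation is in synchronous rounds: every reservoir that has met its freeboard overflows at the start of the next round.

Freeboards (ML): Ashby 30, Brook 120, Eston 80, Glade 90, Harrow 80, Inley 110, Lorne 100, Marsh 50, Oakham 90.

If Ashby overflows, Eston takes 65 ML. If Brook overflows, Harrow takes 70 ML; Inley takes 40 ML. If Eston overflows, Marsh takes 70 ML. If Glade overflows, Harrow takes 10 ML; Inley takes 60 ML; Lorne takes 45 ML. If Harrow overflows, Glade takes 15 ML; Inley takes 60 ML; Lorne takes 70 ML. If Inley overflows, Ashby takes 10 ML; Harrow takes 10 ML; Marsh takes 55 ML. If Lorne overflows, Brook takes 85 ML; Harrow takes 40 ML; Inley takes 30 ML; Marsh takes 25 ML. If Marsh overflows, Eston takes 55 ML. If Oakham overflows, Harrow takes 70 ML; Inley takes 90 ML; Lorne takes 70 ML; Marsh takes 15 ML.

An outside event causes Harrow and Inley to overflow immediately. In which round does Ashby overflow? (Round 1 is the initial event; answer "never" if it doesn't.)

never

Round 1 — Harrow, Inley overflow (initial).
  Ashby: +10 → 10 < 30
  Glade: +15 → 15 < 90
  Lorne: +70 → 70 < 100
  Marsh: +55 → 55 ≥ 50
Round 2 — Marsh overflows.
  Eston: +55 → 55 < 80
No further overflows.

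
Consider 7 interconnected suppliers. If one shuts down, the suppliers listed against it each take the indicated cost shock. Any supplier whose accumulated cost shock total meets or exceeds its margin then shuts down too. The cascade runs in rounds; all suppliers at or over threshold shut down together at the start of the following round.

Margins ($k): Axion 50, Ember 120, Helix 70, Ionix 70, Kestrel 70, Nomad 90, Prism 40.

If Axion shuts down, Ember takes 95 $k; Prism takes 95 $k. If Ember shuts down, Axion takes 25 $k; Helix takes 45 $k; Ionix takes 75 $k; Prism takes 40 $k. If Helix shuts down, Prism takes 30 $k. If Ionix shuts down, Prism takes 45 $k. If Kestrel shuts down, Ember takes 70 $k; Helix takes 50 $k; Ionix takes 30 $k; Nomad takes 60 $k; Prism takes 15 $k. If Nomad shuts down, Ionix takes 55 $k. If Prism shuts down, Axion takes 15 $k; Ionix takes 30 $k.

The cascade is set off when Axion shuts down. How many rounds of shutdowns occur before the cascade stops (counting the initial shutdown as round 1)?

Round 1 — Axion shuts down (initial).
  Ember: +95 → 95 < 120
  Prism: +95 → 95 ≥ 40
Round 2 — Prism shuts down.
  Ionix: +30 → 30 < 70
No further shutdowns.

2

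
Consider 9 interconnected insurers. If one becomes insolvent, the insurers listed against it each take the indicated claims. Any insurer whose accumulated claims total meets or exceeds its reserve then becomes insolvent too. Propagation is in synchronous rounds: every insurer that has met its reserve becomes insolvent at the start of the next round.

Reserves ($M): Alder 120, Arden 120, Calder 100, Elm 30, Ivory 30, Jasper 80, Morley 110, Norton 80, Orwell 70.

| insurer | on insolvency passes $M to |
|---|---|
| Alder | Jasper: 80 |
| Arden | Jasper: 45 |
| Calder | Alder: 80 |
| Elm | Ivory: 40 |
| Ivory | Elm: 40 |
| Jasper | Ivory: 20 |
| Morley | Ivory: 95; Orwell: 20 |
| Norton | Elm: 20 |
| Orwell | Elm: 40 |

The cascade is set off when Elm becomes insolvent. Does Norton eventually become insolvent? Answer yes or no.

no

Round 1 — Elm becomes insolvent (initial).
  Ivory: +40 → 40 ≥ 30
Round 2 — Ivory becomes insolvent.
No further insolvencies.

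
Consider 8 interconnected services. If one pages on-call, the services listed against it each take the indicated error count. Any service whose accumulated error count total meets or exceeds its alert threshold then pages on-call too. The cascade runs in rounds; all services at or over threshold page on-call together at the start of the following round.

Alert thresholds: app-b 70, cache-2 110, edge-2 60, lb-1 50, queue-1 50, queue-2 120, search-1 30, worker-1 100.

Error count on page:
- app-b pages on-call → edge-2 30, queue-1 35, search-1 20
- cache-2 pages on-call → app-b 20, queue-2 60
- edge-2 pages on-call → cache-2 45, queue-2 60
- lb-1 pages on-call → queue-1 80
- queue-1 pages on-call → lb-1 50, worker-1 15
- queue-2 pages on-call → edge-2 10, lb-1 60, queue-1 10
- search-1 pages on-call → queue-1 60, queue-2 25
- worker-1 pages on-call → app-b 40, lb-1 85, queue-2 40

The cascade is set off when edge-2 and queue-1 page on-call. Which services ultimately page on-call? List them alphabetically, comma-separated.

edge-2, lb-1, queue-1

Round 1 — edge-2, queue-1 page on-call (initial).
  cache-2: +45 → 45 < 110
  lb-1: +50 → 50 ≥ 50
  queue-2: +60 → 60 < 120
  worker-1: +15 → 15 < 100
Round 2 — lb-1 pages on-call.
No further pages.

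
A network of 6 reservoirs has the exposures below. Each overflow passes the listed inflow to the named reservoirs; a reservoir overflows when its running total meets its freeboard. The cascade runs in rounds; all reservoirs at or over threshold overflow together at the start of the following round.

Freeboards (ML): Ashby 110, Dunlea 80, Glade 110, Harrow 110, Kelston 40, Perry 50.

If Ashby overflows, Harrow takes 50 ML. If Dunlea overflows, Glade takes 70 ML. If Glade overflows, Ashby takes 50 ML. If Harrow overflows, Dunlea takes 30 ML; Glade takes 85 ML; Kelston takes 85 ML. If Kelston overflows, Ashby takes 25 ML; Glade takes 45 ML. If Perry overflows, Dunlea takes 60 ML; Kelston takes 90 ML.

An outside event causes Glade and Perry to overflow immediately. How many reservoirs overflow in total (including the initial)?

3

Round 1 — Glade, Perry overflow (initial).
  Ashby: +50 → 50 < 110
  Dunlea: +60 → 60 < 80
  Kelston: +90 → 90 ≥ 40
Round 2 — Kelston overflows.
  Ashby: +25 → 75 < 110
No further overflows.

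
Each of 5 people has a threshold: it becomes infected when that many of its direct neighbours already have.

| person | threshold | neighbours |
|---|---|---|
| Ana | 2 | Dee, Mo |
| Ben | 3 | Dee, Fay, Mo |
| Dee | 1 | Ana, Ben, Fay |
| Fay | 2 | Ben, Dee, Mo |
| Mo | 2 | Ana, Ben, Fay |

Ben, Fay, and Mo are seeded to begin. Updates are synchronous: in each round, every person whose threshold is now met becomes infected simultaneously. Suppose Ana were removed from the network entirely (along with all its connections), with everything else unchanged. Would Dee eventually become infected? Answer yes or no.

yes

With Ana removed:
Round 1 — Ben, Fay, Mo become infected (initial).
Round 2 — checking thresholds:
  Dee: 2 of 2 neighbours ≥ 1, becomes infected.
Round 3 — no new infections; cascade stops.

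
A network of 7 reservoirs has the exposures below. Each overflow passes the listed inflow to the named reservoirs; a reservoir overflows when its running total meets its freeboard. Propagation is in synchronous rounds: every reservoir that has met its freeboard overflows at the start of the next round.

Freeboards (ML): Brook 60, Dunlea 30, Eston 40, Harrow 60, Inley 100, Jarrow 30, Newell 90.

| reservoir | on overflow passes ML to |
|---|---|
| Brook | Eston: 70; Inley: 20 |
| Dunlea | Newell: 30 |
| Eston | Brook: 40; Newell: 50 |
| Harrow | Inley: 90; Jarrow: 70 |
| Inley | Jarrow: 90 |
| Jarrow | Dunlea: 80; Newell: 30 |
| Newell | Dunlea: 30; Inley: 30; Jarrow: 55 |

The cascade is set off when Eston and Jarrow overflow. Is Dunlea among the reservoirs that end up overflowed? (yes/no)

Round 1 — Eston, Jarrow overflow (initial).
  Brook: +40 → 40 < 60
  Dunlea: +80 → 80 ≥ 30
  Newell: +50+30 → 80 < 90
Round 2 — Dunlea overflows.
  Newell: +30 → 110 ≥ 90
Round 3 — Newell overflows.
  Inley: +30 → 30 < 100
No further overflows.

yes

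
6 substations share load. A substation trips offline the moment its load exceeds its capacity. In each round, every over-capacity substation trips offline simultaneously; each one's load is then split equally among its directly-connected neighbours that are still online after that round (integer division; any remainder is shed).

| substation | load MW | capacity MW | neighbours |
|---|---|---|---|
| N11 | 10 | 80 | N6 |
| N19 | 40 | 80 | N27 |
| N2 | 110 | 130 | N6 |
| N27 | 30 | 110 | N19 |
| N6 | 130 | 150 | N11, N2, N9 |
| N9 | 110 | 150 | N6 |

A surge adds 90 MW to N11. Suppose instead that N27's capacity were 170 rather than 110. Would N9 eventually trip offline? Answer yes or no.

With N27's capacity at 170:
Round 1 — N11 at 100 > 80. N11 trips offline.
  N11 sheds 100 MW to N6: 100 each.
    N6: 130+100 = 230 > 150
Round 2 — N6 trips offline.
  N6 sheds 230 MW to N2, N9: 115 each.
    N2: 110+115 = 225 > 130
    N9: 110+115 = 225 > 150
Round 3 — N2, N9 trip offline.
  N2 sheds 225 MW: no online neighbours, lost.
  N9 sheds 225 MW: no online neighbours, lost.
No further trips.

yes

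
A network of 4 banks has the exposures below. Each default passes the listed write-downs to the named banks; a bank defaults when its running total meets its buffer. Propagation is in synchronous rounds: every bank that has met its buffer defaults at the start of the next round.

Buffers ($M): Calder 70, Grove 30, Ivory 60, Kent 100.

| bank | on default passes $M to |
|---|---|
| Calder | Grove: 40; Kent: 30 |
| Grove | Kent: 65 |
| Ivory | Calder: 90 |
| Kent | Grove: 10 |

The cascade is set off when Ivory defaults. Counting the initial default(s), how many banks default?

3

Round 1 — Ivory defaults (initial).
  Calder: +90 → 90 ≥ 70
Round 2 — Calder defaults.
  Grove: +40 → 40 ≥ 30
  Kent: +30 → 30 < 100
Round 3 — Grove defaults.
  Kent: +65 → 95 < 100
No further defaults.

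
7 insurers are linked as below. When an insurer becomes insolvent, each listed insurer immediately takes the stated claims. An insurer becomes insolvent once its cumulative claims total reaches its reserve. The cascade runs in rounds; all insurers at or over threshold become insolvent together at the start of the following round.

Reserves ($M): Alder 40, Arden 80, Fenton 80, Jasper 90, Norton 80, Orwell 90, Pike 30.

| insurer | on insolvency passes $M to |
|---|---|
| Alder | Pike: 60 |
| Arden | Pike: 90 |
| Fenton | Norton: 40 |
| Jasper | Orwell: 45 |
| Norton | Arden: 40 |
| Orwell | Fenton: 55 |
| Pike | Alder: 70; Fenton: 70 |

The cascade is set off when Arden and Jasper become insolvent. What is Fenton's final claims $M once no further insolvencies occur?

70

Round 1 — Arden, Jasper become insolvent (initial).
  Orwell: +45 → 45 < 90
  Pike: +90 → 90 ≥ 30
Round 2 — Pike becomes insolvent.
  Alder: +70 → 70 ≥ 40
  Fenton: +70 → 70 < 80
Round 3 — Alder becomes insolvent.
No further insolvencies.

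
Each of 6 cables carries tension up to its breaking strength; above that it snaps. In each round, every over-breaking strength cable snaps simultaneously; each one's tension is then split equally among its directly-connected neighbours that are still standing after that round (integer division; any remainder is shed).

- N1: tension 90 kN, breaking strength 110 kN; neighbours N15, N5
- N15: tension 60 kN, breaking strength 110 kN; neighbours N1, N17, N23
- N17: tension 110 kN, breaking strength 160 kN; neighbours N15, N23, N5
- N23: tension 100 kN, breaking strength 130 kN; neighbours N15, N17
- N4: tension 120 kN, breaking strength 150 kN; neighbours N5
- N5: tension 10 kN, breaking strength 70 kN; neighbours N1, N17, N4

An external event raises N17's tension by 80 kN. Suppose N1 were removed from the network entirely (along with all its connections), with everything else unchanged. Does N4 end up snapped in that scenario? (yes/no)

yes

With N1 removed:
Round 1 — N17 at 190 > 160. N17 snaps.
  N17 sheds 190 kN to N15, N23, N5: 63 each (1 lost).
    N15: 60+63 = 123 > 110
    N23: 100+63 = 163 > 130
    N5: 10+63 = 73 > 70
Round 2 — N15, N23, N5 snap.
  N15 sheds 123 kN: no online neighbours, lost.
  N23 sheds 163 kN: no online neighbours, lost.
  N5 sheds 73 kN to N4: 73 each.
    N4: 120+73 = 193 > 150
Round 3 — N4 snaps.
  N4 sheds 193 kN: no online neighbours, lost.
No further breaks.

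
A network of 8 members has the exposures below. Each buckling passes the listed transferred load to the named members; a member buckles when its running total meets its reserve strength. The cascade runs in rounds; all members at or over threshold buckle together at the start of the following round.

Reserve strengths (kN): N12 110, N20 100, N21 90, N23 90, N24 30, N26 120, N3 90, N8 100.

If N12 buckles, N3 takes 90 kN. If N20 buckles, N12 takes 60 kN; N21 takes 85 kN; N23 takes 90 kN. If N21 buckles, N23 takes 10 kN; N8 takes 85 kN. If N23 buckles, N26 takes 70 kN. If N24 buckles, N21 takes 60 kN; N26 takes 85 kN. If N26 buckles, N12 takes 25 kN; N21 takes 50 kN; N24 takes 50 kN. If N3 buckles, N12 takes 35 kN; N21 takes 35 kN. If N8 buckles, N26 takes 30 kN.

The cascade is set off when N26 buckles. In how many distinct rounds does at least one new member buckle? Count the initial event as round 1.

3

Round 1 — N26 buckles (initial).
  N12: +25 → 25 < 110
  N21: +50 → 50 < 90
  N24: +50 → 50 ≥ 30
Round 2 — N24 buckles.
  N21: +60 → 110 ≥ 90
Round 3 — N21 buckles.
  N23: +10 → 10 < 90
  N8: +85 → 85 < 100
No further bucklings.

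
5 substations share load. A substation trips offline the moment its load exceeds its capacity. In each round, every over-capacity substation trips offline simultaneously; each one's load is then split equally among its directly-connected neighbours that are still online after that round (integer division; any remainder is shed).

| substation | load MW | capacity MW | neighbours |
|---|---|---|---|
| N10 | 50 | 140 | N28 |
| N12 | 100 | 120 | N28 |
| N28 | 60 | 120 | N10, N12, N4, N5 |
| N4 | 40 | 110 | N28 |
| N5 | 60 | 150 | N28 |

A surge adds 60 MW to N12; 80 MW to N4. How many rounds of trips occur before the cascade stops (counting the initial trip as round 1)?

Round 1 — N12 at 160 > 120; N4 at 120 > 110. N12, N4 trip offline.
  N12 sheds 160 MW to N28: 160 each.
    N28: 60+160 = 220 > 120
  N4 sheds 120 MW to N28: 120 each.
    N28: 220+120 = 340 > 120
Round 2 — N28 trips offline.
  N28 sheds 340 MW to N10, N5: 170 each.
    N10: 50+170 = 220 > 140
    N5: 60+170 = 230 > 150
Round 3 — N10, N5 trip offline.
  N10 sheds 220 MW: no online neighbours, lost.
  N5 sheds 230 MW: no online neighbours, lost.
No further trips.

3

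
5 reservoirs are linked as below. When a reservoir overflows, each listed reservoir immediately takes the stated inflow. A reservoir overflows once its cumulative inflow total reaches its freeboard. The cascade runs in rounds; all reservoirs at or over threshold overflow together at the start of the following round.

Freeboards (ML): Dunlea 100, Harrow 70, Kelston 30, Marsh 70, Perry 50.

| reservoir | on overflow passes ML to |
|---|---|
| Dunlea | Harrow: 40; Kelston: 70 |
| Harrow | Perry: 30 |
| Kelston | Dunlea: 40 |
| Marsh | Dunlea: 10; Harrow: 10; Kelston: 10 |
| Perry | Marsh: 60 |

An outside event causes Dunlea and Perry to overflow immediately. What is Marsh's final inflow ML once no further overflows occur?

Round 1 — Dunlea, Perry overflow (initial).
  Harrow: +40 → 40 < 70
  Kelston: +70 → 70 ≥ 30
  Marsh: +60 → 60 < 70
Round 2 — Kelston overflows.
No further overflows.

60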